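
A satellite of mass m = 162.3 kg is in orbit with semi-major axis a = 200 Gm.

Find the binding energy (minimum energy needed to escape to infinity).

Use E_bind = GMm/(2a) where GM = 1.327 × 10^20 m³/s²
a = 200 Gm = 2 × 10^11 m
GM = 1.327 × 10^20 m³/s²
m = 162.3 kg
GMm = 1.327 × 10^20 × 162.3 = 2.15372 × 10^22 m³·kg/s²
2a = 4 × 10^11 m
E_bind = GMm/(2a) = 5.3843 × 10^10 J ≈ 53.84 GJ

Final answer: 53.84 GJ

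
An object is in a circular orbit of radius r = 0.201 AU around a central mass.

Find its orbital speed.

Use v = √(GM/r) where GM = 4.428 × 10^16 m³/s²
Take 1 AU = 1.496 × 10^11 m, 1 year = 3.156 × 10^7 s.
r = 0.201 AU = 3.00696 × 10^10 m
GM = 4.428 × 10^16 m³/s²
GM/r = (4.428 × 10^16) / (3.00696 × 10^10) = 1.47258 × 10^6 m²/s²
v = √(GM/r) = 1213.5 m/s ≈ 0.256 AU/year

Final answer: 0.256 AU/year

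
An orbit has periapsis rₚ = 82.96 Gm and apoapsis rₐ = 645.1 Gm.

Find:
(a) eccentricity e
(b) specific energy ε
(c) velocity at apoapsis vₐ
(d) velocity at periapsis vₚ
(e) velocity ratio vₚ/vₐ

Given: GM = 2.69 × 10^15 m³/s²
rₚ = 82.96 Gm = 8.296 × 10^10 m
rₐ = 645.1 Gm = 6.451 × 10^11 m
GM = 2.69 × 10^15 m³/s²
a = (rₚ + rₐ)/2 = 3.6403 × 10^11 m
e = (rₐ − rₚ)/(rₐ + rₚ) = (5.6214 × 10^11) / (7.2806 × 10^11) = 0.772107
(a) e = 0.772107 ≈ 0.7721
(b) 2a = 7.2806 × 10^11 m;  ε = −GM/(2a) = -3694.75 J/kg ≈ -3.695 kJ/kg
(c) vₐ² = GM (2/rₐ − 1/a) = 2.69 × 10^15 × (3.10029 × 10^-12 − 2.74703 × 10^-12) = 950.291 m²/s²;  vₐ = 30.8268 m/s ≈ 30.83 m/s
(d) vₚ² = GM (2/rₚ − 1/a) = 2.69 × 10^15 × (2.4108 × 10^-11 − 2.74703 × 10^-12) = 57461 m²/s²;  vₚ = 239.71 m/s ≈ 239.7 m/s
(e) vₚ/vₐ = rₐ/rₚ (angular momentum) = (6.451 × 10^11) / (8.296 × 10^10) = 7.77604 ≈ 7.776

Final answer:
(a) eccentricity e = 0.7721
(b) specific energy ε = -3.695 kJ/kg
(c) velocity at apoapsis vₐ = 30.83 m/s
(d) velocity at periapsis vₚ = 239.7 m/s
(e) velocity ratio vₚ/vₐ = 7.776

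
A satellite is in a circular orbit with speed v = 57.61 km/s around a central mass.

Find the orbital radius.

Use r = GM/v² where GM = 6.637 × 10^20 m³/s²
v = 57.61 km/s = 57610 m/s
GM = 6.637 × 10^20 m³/s²
v² = 3.31891 × 10^9 m²/s²
r = GM/v² = (6.637 × 10^20) / (3.31891 × 10^9) = 1.99975 × 10^11 m ≈ 200 Gm

Final answer: 200 Gm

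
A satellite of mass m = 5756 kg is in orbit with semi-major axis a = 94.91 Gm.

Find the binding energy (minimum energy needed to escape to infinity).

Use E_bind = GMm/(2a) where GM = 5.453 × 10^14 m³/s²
a = 94.91 Gm = 9.491 × 10^10 m
GM = 5.453 × 10^14 m³/s²
m = 5756 kg
GMm = 5.453 × 10^14 × 5756 = 3.13875 × 10^18 m³·kg/s²
2a = 1.8982 × 10^11 m
E_bind = GMm/(2a) = 1.65354 × 10^7 J ≈ 16.54 MJ

Final answer: 16.54 MJ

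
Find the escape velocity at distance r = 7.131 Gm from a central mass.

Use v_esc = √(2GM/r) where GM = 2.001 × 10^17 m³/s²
r = 7.131 Gm = 7.131 × 10^9 m
GM = 2.001 × 10^17 m³/s²
2GM/r = 2 × (2.001 × 10^17) / (7.131 × 10^9) = 5.61212 × 10^7 m²/s²
v_esc = √(2GM/r) = 7491.41 m/s ≈ 7.491 km/s

Final answer: 7.491 km/s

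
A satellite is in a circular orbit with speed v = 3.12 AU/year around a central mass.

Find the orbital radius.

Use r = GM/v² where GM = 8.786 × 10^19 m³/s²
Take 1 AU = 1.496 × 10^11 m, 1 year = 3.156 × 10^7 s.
v = 3.12 AU/year = 14789.4 m/s
GM = 8.786 × 10^19 m³/s²
v² = 2.18725 × 10^8 m²/s²
r = GM/v² = (8.786 × 10^19) / (2.18725 × 10^8) = 4.01692 × 10^11 m ≈ 2.685 AU

Final answer: 2.685 AU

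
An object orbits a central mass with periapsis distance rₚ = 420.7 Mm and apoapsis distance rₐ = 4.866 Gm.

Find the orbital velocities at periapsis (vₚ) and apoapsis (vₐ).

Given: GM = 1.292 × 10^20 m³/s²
rₚ = 420.7 Mm = 4.207 × 10^8 m
rₐ = 4.866 Gm = 4.866 × 10^9 m
GM = 1.292 × 10^20 m³/s²
a = (rₚ + rₐ)/2 = 2.64335 × 10^9 m
Vis-viva: v² = GM (2/r − 1/a)
vₚ² = 1.292 × 10^20 × (4.75398 × 10^-9 − 3.78308 × 10^-10) = 5.65337 × 10^11 m²/s²
vₚ = 751889 m/s ≈ 751.9 km/s
vₐ² = 1.292 × 10^20 × (4.11015 × 10^-10 − 3.78308 × 10^-10) = 4.22579 × 10^9 m²/s²
vₐ = 65006.1 m/s ≈ 65.01 km/s

Final answer: vₚ = 751.9 km/s, vₐ = 65.01 km/s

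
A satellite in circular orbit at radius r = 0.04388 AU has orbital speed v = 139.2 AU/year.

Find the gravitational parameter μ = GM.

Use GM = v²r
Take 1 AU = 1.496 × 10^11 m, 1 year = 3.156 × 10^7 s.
r = 0.04388 AU = 6.56445 × 10^9 m
v = 139.2 AU/year = 659833 m/s
v² = 4.35379 × 10^11 m²/s²
GM = v²r = 4.35379 × 10^11 × 6.56445 × 10^9 = 2.85802 × 10^21 m³/s²
GM ≈ 2.858 × 10^21 m³/s²

Final answer: GM = 2.858 × 10^21 m³/s²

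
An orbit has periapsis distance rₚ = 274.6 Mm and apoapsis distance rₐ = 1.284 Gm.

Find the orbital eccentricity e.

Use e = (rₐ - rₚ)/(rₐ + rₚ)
rₚ = 274.6 Mm = 2.746 × 10^8 m
rₐ = 1.284 Gm = 1.284 × 10^9 m
rₐ − rₚ = 1.0094 × 10^9 m
rₐ + rₚ = 1.5586 × 10^9 m
e = (rₐ − rₚ)/(rₐ + rₚ) = 0.647632

Final answer: e = 0.6476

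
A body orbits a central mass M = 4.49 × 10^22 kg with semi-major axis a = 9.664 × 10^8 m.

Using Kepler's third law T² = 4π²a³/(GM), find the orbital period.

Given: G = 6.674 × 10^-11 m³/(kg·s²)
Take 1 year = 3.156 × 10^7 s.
M = 4.49 × 10^22 kg
GM = G × M = 6.674 × 10^-11 × 4.49 × 10^22 = 2.99663 × 10^12 m³/s²
a = 9.664 × 10^8 m
a³ = 9.02549 × 10^26 m³
T = 2π √(a³/GM) = 2π √((9.02549 × 10^26) / (2.99663 × 10^12)) = 2π × 1.73548 × 10^7 s
T = 1.09043 × 10^8 s ≈ 3.455 years

Final answer: 3.455 years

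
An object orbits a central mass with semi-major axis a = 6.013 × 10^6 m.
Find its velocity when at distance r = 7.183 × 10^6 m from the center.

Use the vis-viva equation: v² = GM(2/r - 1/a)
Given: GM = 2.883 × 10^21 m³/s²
a = 6.013 × 10^6 m
r = 7.183 × 10^6 m
GM = 2.883 × 10^21 m³/s²
2/r − 1/a = 2.78435 × 10^-7 − 1.66306 × 10^-7 = 1.12129 × 10^-7 m⁻¹
v² = GM (2/r − 1/a) = 3.23267 × 10^14 m²/s²
v = 1.79796 × 10^7 m/s ≈ 1.798 × 10^4 km/s

Final answer: 1.798 × 10^4 km/s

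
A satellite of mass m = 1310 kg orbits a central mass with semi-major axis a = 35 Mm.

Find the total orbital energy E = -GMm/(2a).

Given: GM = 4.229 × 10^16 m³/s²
a = 35 Mm = 3.5 × 10^7 m
GM = 4.229 × 10^16 m³/s²
2a = 7 × 10^7 m
GMm = 4.229 × 10^16 × 1310 = 5.53999 × 10^19 m³·kg/s²
E = −GMm/(2a) = -7.91427 × 10^11 J ≈ -791.4 GJ

Final answer: -791.4 GJ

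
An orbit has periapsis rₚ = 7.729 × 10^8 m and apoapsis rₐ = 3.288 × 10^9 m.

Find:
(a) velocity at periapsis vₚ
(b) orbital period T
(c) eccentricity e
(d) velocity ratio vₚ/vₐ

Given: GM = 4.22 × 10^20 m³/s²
rₚ = 7.729 × 10^8 m
rₐ = 3.288 × 10^9 m
GM = 4.22 × 10^20 m³/s²
a = (rₚ + rₐ)/2 = 2.03045 × 10^9 m
e = (rₐ − rₚ)/(rₐ + rₚ) = (2.5151 × 10^9) / (4.0609 × 10^9) = 0.619345
(a) vₚ² = GM (2/rₚ − 1/a) = 4.22 × 10^20 × (2.58766 × 10^-9 − 4.92502 × 10^-10) = 8.84156 × 10^11 m²/s²;  vₚ = 940295 m/s ≈ 940.3 km/s
(b) a³ = 8.37099 × 10^27 m³;  T = 2π √(a³/GM) = 2π × 4453.82 s = 27984.1 s ≈ 7.773 hours
(c) e = 0.619345 ≈ 0.6193
(d) vₚ/vₐ = rₐ/rₚ (angular momentum) = (3.288 × 10^9) / (7.729 × 10^8) = 4.25411 ≈ 4.254

Final answer:
(a) velocity at periapsis vₚ = 940.3 km/s
(b) orbital period T = 7.773 hours
(c) eccentricity e = 0.6193
(d) velocity ratio vₚ/vₐ = 4.254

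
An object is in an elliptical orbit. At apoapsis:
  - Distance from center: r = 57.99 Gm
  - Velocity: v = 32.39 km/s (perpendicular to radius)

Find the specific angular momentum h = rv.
r = 57.99 Gm = 5.799 × 10^10 m
v = 32.39 km/s = 32390 m/s
h = rv = 5.799 × 10^10 × 32390 = 1.8783 × 10^15 m²/s ≈ 1.878 × 10^15 m²/s

Final answer: h = 1.878 × 10^15 m²/s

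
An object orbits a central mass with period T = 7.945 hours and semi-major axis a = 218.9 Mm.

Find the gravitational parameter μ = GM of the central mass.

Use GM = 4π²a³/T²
T = 7.945 hours = 28602 s
a = 218.9 Mm = 2.189 × 10^8 m
a³ = 1.04891 × 10^25 m³
T² = 8.18074 × 10^8 s²
GM = 4π² × (1.04891 × 10^25) / (8.18074 × 10^8) = 5.06179 × 10^17 m³/s²
GM ≈ 5.062 × 10^17 m³/s²

Final answer: GM = 5.062 × 10^17 m³/s²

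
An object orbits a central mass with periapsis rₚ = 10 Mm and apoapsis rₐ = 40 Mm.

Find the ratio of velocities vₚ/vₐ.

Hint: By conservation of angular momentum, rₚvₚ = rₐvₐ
rₚ = 10 Mm = 1 × 10^7 m
rₐ = 40 Mm = 4 × 10^7 m
rₚvₚ = rₐvₐ  ⇒  vₚ/vₐ = rₐ/rₚ
vₚ/vₐ = (4 × 10^7) / (1 × 10^7) = 4

Final answer: vₚ/vₐ = 4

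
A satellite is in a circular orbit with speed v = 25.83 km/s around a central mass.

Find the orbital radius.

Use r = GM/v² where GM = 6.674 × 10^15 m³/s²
v = 25.83 km/s = 25830 m/s
GM = 6.674 × 10^15 m³/s²
v² = 6.67189 × 10^8 m²/s²
r = GM/v² = (6.674 × 10^15) / (6.67189 × 10^8) = 1.00032 × 10^7 m ≈ 10 Mm

Final answer: 10 Mm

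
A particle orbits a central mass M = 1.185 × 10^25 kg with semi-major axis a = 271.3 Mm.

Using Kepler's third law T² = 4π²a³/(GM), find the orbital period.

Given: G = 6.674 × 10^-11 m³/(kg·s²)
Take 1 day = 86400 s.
M = 1.185 × 10^25 kg
GM = G × M = 6.674 × 10^-11 × 1.185 × 10^25 = 7.90869 × 10^14 m³/s²
a = 271.3 Mm = 2.713 × 10^8 m
a³ = 1.99687 × 10^25 m³
T = 2π √(a³/GM) = 2π √((1.99687 × 10^25) / (7.90869 × 10^14)) = 2π × 158899 s
T = 998395 s ≈ 11.56 days

Final answer: 11.56 days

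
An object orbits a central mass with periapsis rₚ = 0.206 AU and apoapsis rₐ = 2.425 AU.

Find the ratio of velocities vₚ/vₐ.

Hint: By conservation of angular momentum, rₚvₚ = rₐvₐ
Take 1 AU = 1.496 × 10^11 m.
rₚ = 0.206 AU = 3.08176 × 10^10 m
rₐ = 2.425 AU = 3.6278 × 10^11 m
rₚvₚ = rₐvₐ  ⇒  vₚ/vₐ = rₐ/rₚ
vₚ/vₐ = (3.6278 × 10^11) / (3.08176 × 10^10) = 11.7718

Final answer: vₚ/vₐ = 11.77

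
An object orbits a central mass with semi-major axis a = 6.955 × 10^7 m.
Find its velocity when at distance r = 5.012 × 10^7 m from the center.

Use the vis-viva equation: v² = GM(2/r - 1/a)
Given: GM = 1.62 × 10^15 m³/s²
a = 6.955 × 10^7 m
r = 5.012 × 10^7 m
GM = 1.62 × 10^15 m³/s²
2/r − 1/a = 3.99042 × 10^-8 − 1.43781 × 10^-8 = 2.55261 × 10^-8 m⁻¹
v² = GM (2/r − 1/a) = 4.13523 × 10^7 m²/s²
v = 6430.57 m/s ≈ 6.431 km/s

Final answer: 6.431 km/s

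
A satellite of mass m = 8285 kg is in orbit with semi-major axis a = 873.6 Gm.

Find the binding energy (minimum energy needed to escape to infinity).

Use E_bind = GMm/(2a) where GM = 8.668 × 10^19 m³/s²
a = 873.6 Gm = 8.736 × 10^11 m
GM = 8.668 × 10^19 m³/s²
m = 8285 kg
GMm = 8.668 × 10^19 × 8285 = 7.18144 × 10^23 m³·kg/s²
2a = 1.7472 × 10^12 m
E_bind = GMm/(2a) = 4.11026 × 10^11 J ≈ 411 GJ

Final answer: 411 GJ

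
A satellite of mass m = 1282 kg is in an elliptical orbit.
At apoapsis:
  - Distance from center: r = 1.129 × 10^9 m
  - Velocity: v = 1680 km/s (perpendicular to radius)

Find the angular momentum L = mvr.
r = 1.129 × 10^9 m
v = 1680 km/s = 1.68 × 10^6 m/s
vr = 1.68 × 10^6 × 1.129 × 10^9 = 1.89672 × 10^15 m²/s
L = m × vr = 1282 × 1.89672 × 10^15 = 2.4316 × 10^18 kg·m²/s ≈ 2.432 × 10^18 kg·m²/s

Final answer: L = 2.432 × 10^18 kg·m²/s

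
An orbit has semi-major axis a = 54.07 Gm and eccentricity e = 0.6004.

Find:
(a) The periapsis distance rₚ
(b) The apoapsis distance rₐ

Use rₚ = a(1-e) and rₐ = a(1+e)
a = 54.07 Gm = 5.407 × 10^10 m
e = 0.6004:  1 − e = 0.3996,  1 + e = 1.6004
(a) rₚ = a(1 − e) = 5.407 × 10^10 m × 0.3996 = 2.16064 × 10^10 m ≈ 21.61 Gm
(b) rₐ = a(1 + e) = 5.407 × 10^10 m × 1.6004 = 8.65336 × 10^10 m ≈ 86.53 Gm

Final answer:
(a) rₚ = 21.61 Gm
(b) rₐ = 86.53 Gm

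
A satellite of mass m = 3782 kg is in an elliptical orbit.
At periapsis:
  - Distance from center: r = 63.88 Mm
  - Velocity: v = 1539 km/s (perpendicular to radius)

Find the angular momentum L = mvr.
r = 63.88 Mm = 6.388 × 10^7 m
v = 1539 km/s = 1.539 × 10^6 m/s
vr = 1.539 × 10^6 × 6.388 × 10^7 = 9.83113 × 10^13 m²/s
L = m × vr = 3782 × 9.83113 × 10^13 = 3.71813 × 10^17 kg·m²/s ≈ 3.718 × 10^17 kg·m²/s

Final answer: L = 3.718 × 10^17 kg·m²/s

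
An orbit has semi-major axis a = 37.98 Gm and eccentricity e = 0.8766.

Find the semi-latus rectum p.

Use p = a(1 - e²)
a = 37.98 Gm = 3.798 × 10^10 m
e = 0.8766,  e² = 0.768428,  1 − e² = 0.231572
p = a(1 − e²) = 3.798 × 10^10 m × 0.231572 = 8.79512 × 10^9 m ≈ 8.795 Gm

Final answer: p = 8.795 Gm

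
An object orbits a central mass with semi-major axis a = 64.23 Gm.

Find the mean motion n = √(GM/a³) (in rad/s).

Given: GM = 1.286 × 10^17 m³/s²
a = 64.23 Gm = 6.423 × 10^10 m
GM = 1.286 × 10^17 m³/s²
a³ = 2.6498 × 10^32 m³
GM/a³ = (1.286 × 10^17) / (2.6498 × 10^32) = 4.85319 × 10^-16 s⁻²
n = √(GM/a³) = 2.203 × 10^-8 rad/s ≈ 2.203 × 10^-8 rad/s

Final answer: n = 2.203 × 10^-8 rad/s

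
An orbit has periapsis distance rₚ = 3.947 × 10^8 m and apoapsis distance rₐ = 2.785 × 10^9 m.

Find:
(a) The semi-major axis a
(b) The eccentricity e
rₚ = 3.947 × 10^8 m
rₐ = 2.785 × 10^9 m
(a) a = (rₚ + rₐ)/2 = 1.58985 × 10^9 m ≈ 1.59 × 10^9 m
(b) e = (rₐ − rₚ)/(rₐ + rₚ) = (2.3903 × 10^9) / (3.1797 × 10^9) = 0.751738

Final answer:
(a) a = 1.59 × 10^9 m
(b) e = 0.7517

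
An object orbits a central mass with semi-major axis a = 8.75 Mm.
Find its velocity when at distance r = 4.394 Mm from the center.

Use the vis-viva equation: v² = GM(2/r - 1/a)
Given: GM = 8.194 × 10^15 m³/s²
a = 8.75 Mm = 8.75 × 10^6 m
r = 4.394 Mm = 4.394 × 10^6 m
GM = 8.194 × 10^15 m³/s²
2/r − 1/a = 4.55166 × 10^-7 − 1.14286 × 10^-7 = 3.4088 × 10^-7 m⁻¹
v² = GM (2/r − 1/a) = 2.79317 × 10^9 m²/s²
v = 52850.5 m/s ≈ 52.85 km/s

Final answer: 52.85 km/s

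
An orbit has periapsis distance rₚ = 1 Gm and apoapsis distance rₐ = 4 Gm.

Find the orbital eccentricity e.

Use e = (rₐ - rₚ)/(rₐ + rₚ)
rₚ = 1 Gm = 1 × 10^9 m
rₐ = 4 Gm = 4 × 10^9 m
rₐ − rₚ = 3 × 10^9 m
rₐ + rₚ = 5 × 10^9 m
e = (rₐ − rₚ)/(rₐ + rₚ) = 0.6

Final answer: e = 0.6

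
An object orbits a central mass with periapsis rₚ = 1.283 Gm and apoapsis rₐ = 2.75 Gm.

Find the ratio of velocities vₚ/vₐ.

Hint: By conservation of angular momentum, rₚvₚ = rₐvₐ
rₚ = 1.283 Gm = 1.283 × 10^9 m
rₐ = 2.75 Gm = 2.75 × 10^9 m
rₚvₚ = rₐvₐ  ⇒  vₚ/vₐ = rₐ/rₚ
vₚ/vₐ = (2.75 × 10^9) / (1.283 × 10^9) = 2.14341

Final answer: vₚ/vₐ = 2.143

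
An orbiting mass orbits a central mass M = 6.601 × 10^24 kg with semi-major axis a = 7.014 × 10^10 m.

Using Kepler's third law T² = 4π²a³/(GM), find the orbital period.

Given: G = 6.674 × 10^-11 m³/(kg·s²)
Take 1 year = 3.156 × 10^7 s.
M = 6.601 × 10^24 kg
GM = G × M = 6.674 × 10^-11 × 6.601 × 10^24 = 4.40551 × 10^14 m³/s²
a = 7.014 × 10^10 m
a³ = 3.45062 × 10^32 m³
T = 2π √(a³/GM) = 2π √((3.45062 × 10^32) / (4.40551 × 10^14)) = 2π × 8.85015 × 10^8 s
T = 5.56071 × 10^9 s ≈ 176.2 years

Final answer: 176.2 years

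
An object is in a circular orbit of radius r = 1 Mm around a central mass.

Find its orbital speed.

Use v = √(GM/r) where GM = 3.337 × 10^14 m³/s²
r = 1 Mm = 1 × 10^6 m
GM = 3.337 × 10^14 m³/s²
GM/r = (3.337 × 10^14) / (1 × 10^6) = 3.337 × 10^8 m²/s²
v = √(GM/r) = 18267.5 m/s ≈ 18.27 km/s

Final answer: 18.27 km/s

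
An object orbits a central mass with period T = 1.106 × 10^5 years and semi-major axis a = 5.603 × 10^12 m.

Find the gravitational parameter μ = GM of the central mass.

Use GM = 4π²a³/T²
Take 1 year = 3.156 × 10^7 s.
T = 1.106 × 10^5 years = 3.49054 × 10^12 s
a = 5.603 × 10^12 m
a³ = 1.75898 × 10^38 m³
T² = 1.21838 × 10^25 s²
GM = 4π² × (1.75898 × 10^38) / (1.21838 × 10^25) = 5.69951 × 10^14 m³/s²
GM ≈ 5.7 × 10^14 m³/s²

Final answer: GM = 5.7 × 10^14 m³/s²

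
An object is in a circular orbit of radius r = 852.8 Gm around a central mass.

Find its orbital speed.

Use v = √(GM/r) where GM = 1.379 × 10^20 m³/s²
r = 852.8 Gm = 8.528 × 10^11 m
GM = 1.379 × 10^20 m³/s²
GM/r = (1.379 × 10^20) / (8.528 × 10^11) = 1.61703 × 10^8 m²/s²
v = √(GM/r) = 12716.2 m/s ≈ 12.72 km/s

Final answer: 12.72 km/s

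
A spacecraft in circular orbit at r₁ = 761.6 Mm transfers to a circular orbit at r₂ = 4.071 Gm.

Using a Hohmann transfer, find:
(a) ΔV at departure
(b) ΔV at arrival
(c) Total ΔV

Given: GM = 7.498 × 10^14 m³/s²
r₁ = 761.6 Mm = 7.616 × 10^8 m
r₂ = 4.071 Gm = 4.071 × 10^9 m
GM = 7.498 × 10^14 m³/s²
Transfer ellipse: a_t = (r₁ + r₂)/2 = 2.4163 × 10^9 m
Circular speed at r₁: v₁ = √(GM/r₁) = 992.223 m/s
Transfer speed at r₁ (periapsis): v₁ₜ = √(GM(2/r₁ − 1/a_t)) = 1287.91 m/s
(a) ΔV₁ = v₁ₜ − v₁ = 295.684 m/s ≈ 295.7 m/s
Circular speed at r₂: v₂ = √(GM/r₂) = 429.163 m/s
Transfer speed at r₂ (apoapsis): v₂ₜ = √(GM(2/r₂ − 1/a_t)) = 240.941 m/s
(b) ΔV₂ = v₂ − v₂ₜ = 188.222 m/s ≈ 188.2 m/s
(c) ΔV_total = ΔV₁ + ΔV₂ = 483.906 m/s ≈ 483.9 m/s

Final answer:
(a) ΔV₁ = 295.7 m/s
(b) ΔV₂ = 188.2 m/s
(c) ΔV_total = 483.9 m/s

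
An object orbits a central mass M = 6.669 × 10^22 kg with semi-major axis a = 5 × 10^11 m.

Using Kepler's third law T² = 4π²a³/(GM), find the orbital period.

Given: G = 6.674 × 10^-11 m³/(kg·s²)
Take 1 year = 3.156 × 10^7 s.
M = 6.669 × 10^22 kg
GM = G × M = 6.674 × 10^-11 × 6.669 × 10^22 = 4.45089 × 10^12 m³/s²
a = 5 × 10^11 m
a³ = 1.25 × 10^35 m³
T = 2π √(a³/GM) = 2π √((1.25 × 10^35) / (4.45089 × 10^12)) = 2π × 1.67584 × 10^11 s
T = 1.05296 × 10^12 s ≈ 3.336 × 10^4 years

Final answer: 3.336 × 10^4 years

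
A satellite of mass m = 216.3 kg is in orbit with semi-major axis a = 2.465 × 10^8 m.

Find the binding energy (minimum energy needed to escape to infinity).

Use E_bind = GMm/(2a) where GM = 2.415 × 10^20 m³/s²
a = 2.465 × 10^8 m
GM = 2.415 × 10^20 m³/s²
m = 216.3 kg
GMm = 2.415 × 10^20 × 216.3 = 5.22365 × 10^22 m³·kg/s²
2a = 4.93 × 10^8 m
E_bind = GMm/(2a) = 1.05956 × 10^14 J ≈ 106 TJ

Final answer: 106 TJ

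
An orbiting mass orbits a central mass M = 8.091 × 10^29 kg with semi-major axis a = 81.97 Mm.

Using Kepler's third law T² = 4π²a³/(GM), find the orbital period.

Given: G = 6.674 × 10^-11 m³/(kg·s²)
M = 8.091 × 10^29 kg
GM = G × M = 6.674 × 10^-11 × 8.091 × 10^29 = 5.39993 × 10^19 m³/s²
a = 81.97 Mm = 8.197 × 10^7 m
a³ = 5.50763 × 10^23 m³
T = 2π √(a³/GM) = 2π √((5.50763 × 10^23) / (5.39993 × 10^19)) = 2π × 100.992 s
T = 634.553 s ≈ 10.58 minutes

Final answer: 10.58 minutes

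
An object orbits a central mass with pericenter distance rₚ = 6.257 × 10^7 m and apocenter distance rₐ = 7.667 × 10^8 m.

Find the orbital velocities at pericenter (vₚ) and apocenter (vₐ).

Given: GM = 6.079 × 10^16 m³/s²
rₚ = 6.257 × 10^7 m
rₐ = 7.667 × 10^8 m
GM = 6.079 × 10^16 m³/s²
a = (rₚ + rₐ)/2 = 4.14635 × 10^8 m
Vis-viva: v² = GM (2/r − 1/a)
vₚ² = 6.079 × 10^16 × (3.19642 × 10^-8 − 2.41176 × 10^-9) = 1.79649 × 10^9 m²/s²
vₚ = 42385.1 m/s ≈ 42.39 km/s
vₐ² = 6.079 × 10^16 × (2.60858 × 10^-9 − 2.41176 × 10^-9) = 1.19648 × 10^7 m²/s²
vₐ = 3459.02 m/s ≈ 3.459 km/s

Final answer: vₚ = 42.39 km/s, vₐ = 3.459 km/s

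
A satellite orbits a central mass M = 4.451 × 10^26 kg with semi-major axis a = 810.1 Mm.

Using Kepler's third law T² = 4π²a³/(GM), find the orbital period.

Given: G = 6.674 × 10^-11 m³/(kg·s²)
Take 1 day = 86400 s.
M = 4.451 × 10^26 kg
GM = G × M = 6.674 × 10^-11 × 4.451 × 10^26 = 2.9706 × 10^16 m³/s²
a = 810.1 Mm = 8.101 × 10^8 m
a³ = 5.31638 × 10^26 m³
T = 2π √(a³/GM) = 2π √((5.31638 × 10^26) / (2.9706 × 10^16)) = 2π × 133778 s
T = 840555 s ≈ 9.729 days

Final answer: 9.729 days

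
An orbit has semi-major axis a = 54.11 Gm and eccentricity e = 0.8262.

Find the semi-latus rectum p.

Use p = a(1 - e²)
a = 54.11 Gm = 5.411 × 10^10 m
e = 0.8262,  e² = 0.682606,  1 − e² = 0.317394
p = a(1 − e²) = 5.411 × 10^10 m × 0.317394 = 1.71742 × 10^10 m ≈ 17.17 Gm

Final answer: p = 17.17 Gm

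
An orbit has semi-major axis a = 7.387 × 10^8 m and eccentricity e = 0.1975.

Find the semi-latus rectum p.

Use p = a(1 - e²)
a = 7.387 × 10^8 m
e = 0.1975,  e² = 0.0390063,  1 − e² = 0.960994
p = a(1 − e²) = 7.387 × 10^8 m × 0.960994 = 7.09886 × 10^8 m ≈ 7.099 × 10^8 m

Final answer: p = 7.099 × 10^8 m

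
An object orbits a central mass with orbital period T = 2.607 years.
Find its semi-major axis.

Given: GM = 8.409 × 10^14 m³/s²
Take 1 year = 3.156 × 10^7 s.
T = 2.607 years = 8.22769 × 10^7 s
GM = 8.409 × 10^14 m³/s²
Kepler's third law: a³ = GM T² / (4π²)
T² = 6.76949 × 10^15 s²
a³ = (8.409 × 10^14) × (6.76949 × 10^15) / (4π²) = 1.44192 × 10^29 m³
a = (a³)^(1/3) = 5.24381 × 10^9 m ≈ 5.244 Gm

Final answer: 5.244 Gm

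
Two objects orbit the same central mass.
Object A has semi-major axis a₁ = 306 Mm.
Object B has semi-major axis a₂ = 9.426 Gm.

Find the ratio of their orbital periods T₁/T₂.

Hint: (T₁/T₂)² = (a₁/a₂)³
a₁ = 306 Mm = 3.06 × 10^8 m
a₂ = 9.426 Gm = 9.426 × 10^9 m
a₁/a₂ = 0.0324634
T₁/T₂ = (a₁/a₂)^(3/2) = (0.0324634)^1.5 = 0.00584913

Final answer: T₁/T₂ = 0.005849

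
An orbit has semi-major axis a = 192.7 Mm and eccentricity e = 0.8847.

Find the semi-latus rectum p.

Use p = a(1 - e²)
a = 192.7 Mm = 1.927 × 10^8 m
e = 0.8847,  e² = 0.782694,  1 − e² = 0.217306
p = a(1 − e²) = 1.927 × 10^8 m × 0.217306 = 4.18748 × 10^7 m ≈ 41.87 Mm

Final answer: p = 41.87 Mm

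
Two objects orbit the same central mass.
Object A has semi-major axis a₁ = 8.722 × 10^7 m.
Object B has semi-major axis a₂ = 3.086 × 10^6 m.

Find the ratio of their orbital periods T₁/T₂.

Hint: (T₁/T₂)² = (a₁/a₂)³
a₁ = 8.722 × 10^7 m
a₂ = 3.086 × 10^6 m
a₁/a₂ = 28.2631
T₁/T₂ = (a₁/a₂)^(3/2) = (28.2631)^1.5 = 150.255

Final answer: T₁/T₂ = 150.3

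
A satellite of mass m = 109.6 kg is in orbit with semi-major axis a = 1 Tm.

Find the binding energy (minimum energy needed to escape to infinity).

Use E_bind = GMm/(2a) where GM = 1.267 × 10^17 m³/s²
a = 1 Tm = 1 × 10^12 m
GM = 1.267 × 10^17 m³/s²
m = 109.6 kg
GMm = 1.267 × 10^17 × 109.6 = 1.38863 × 10^19 m³·kg/s²
2a = 2 × 10^12 m
E_bind = GMm/(2a) = 6.94316 × 10^6 J ≈ 6.943 MJ

Final answer: 6.943 MJ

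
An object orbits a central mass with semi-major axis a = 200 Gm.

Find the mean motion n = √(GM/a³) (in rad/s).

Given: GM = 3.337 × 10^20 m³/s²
a = 200 Gm = 2 × 10^11 m
GM = 3.337 × 10^20 m³/s²
a³ = 8 × 10^33 m³
GM/a³ = (3.337 × 10^20) / (8 × 10^33) = 4.17125 × 10^-14 s⁻²
n = √(GM/a³) = 2.04236 × 10^-7 rad/s ≈ 2.042 × 10^-7 rad/s

Final answer: n = 2.042 × 10^-7 rad/s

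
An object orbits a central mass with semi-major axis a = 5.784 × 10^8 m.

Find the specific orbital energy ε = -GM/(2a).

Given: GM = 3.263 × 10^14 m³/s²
a = 5.784 × 10^8 m
GM = 3.263 × 10^14 m³/s²
2a = 1.1568 × 10^9 m
ε = −GM/(2a) = -282071 J/kg ≈ -282.1 kJ/kg

Final answer: -282.1 kJ/kg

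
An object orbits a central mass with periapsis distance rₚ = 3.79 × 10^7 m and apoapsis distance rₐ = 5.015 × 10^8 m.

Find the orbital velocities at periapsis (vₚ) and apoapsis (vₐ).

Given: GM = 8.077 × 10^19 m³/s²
rₚ = 3.79 × 10^7 m
rₐ = 5.015 × 10^8 m
GM = 8.077 × 10^19 m³/s²
a = (rₚ + rₐ)/2 = 2.697 × 10^8 m
Vis-viva: v² = GM (2/r − 1/a)
vₚ² = 8.077 × 10^19 × (5.27704 × 10^-8 − 3.70782 × 10^-9) = 3.96279 × 10^12 m²/s²
vₚ = 1.99068 × 10^6 m/s ≈ 1991 km/s
vₐ² = 8.077 × 10^19 × (3.98804 × 10^-9 − 3.70782 × 10^-9) = 2.26328 × 10^10 m²/s²
vₐ = 150442 m/s ≈ 150.4 km/s

Final answer: vₚ = 1991 km/s, vₐ = 150.4 km/s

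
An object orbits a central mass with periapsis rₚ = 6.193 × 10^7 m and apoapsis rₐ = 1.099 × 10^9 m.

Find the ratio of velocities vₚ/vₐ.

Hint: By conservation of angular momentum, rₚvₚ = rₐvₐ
rₚ = 6.193 × 10^7 m
rₐ = 1.099 × 10^9 m
rₚvₚ = rₐvₐ  ⇒  vₚ/vₐ = rₐ/rₚ
vₚ/vₐ = (1.099 × 10^9) / (6.193 × 10^7) = 17.7458

Final answer: vₚ/vₐ = 17.75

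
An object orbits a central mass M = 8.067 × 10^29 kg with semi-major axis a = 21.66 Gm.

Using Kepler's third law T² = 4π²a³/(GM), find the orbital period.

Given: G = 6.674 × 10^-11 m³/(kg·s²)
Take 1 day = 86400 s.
M = 8.067 × 10^29 kg
GM = G × M = 6.674 × 10^-11 × 8.067 × 10^29 = 5.38392 × 10^19 m³/s²
a = 21.66 Gm = 2.166 × 10^10 m
a³ = 1.01619 × 10^31 m³
T = 2π √(a³/GM) = 2π √((1.01619 × 10^31) / (5.38392 × 10^19)) = 2π × 434449 s
T = 2.72972 × 10^6 s ≈ 31.59 days

Final answer: 31.59 days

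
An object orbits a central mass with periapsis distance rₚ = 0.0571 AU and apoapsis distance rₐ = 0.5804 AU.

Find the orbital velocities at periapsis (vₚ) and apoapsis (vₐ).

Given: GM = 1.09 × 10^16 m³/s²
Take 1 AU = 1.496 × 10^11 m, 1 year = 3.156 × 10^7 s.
rₚ = 0.0571 AU = 8.54216 × 10^9 m
rₐ = 0.5804 AU = 8.68278 × 10^10 m
GM = 1.09 × 10^16 m³/s²
a = (rₚ + rₐ)/2 = 4.7685 × 10^10 m
Vis-viva: v² = GM (2/r − 1/a)
vₚ² = 1.09 × 10^16 × (2.34133 × 10^-10 − 2.0971 × 10^-11) = 2.32346 × 10^6 m²/s²
vₚ = 1524.29 m/s ≈ 0.3216 AU/year
vₐ² = 1.09 × 10^16 × (2.30341 × 10^-11 − 2.0971 × 10^-11) = 22488.1 m²/s²
vₐ = 149.96 m/s ≈ 150 m/s

Final answer: vₚ = 0.3216 AU/year, vₐ = 150 m/s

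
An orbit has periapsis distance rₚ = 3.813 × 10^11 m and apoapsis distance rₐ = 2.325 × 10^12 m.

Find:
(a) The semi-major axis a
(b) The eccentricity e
rₚ = 3.813 × 10^11 m
rₐ = 2.325 × 10^12 m
(a) a = (rₚ + rₐ)/2 = 1.35315 × 10^12 m ≈ 1.353 × 10^12 m
(b) e = (rₐ − rₚ)/(rₐ + rₚ) = (1.9437 × 10^12) / (2.7063 × 10^12) = 0.718213

Final answer:
(a) a = 1.353 × 10^12 m
(b) e = 0.7182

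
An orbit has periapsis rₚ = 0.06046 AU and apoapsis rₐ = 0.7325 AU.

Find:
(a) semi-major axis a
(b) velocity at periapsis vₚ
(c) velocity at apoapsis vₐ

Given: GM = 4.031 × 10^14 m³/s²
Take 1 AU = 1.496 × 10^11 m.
rₚ = 0.06046 AU = 9.04482 × 10^9 m
rₐ = 0.7325 AU = 1.09582 × 10^11 m
GM = 4.031 × 10^14 m³/s²
a = (rₚ + rₐ)/2 = 5.93134 × 10^10 m
e = (rₐ − rₚ)/(rₐ + rₚ) = (1.00537 × 10^11) / (1.18627 × 10^11) = 0.847508
(a) a = 5.93134 × 10^10 m ≈ 0.3965 AU
(b) vₚ² = GM (2/rₚ − 1/a) = 4.031 × 10^14 × (2.21121 × 10^-10 − 1.68596 × 10^-11) = 82337.8 m²/s²;  vₚ = 286.946 m/s ≈ 286.9 m/s
(c) vₐ² = GM (2/rₐ − 1/a) = 4.031 × 10^14 × (1.82512 × 10^-11 − 1.68596 × 10^-11) = 560.945 m²/s²;  vₐ = 23.6843 m/s ≈ 23.68 m/s

Final answer:
(a) semi-major axis a = 0.3965 AU
(b) velocity at periapsis vₚ = 286.9 m/s
(c) velocity at apoapsis vₐ = 23.68 m/s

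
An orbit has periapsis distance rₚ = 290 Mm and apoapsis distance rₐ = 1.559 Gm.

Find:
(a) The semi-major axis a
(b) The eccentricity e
rₚ = 290 Mm = 2.9 × 10^8 m
rₐ = 1.559 Gm = 1.559 × 10^9 m
(a) a = (rₚ + rₐ)/2 = 9.245 × 10^8 m ≈ 924.5 Mm
(b) e = (rₐ − rₚ)/(rₐ + rₚ) = (1.269 × 10^9) / (1.849 × 10^9) = 0.686317

Final answer:
(a) a = 924.5 Mm
(b) e = 0.6863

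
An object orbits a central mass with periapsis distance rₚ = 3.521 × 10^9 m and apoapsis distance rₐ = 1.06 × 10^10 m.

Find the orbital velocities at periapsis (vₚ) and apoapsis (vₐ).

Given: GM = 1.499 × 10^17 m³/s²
rₚ = 3.521 × 10^9 m
rₐ = 1.06 × 10^10 m
GM = 1.499 × 10^17 m³/s²
a = (rₚ + rₐ)/2 = 7.0605 × 10^9 m
Vis-viva: v² = GM (2/r − 1/a)
vₚ² = 1.499 × 10^17 × (5.6802 × 10^-10 − 1.41633 × 10^-10) = 6.39155 × 10^7 m²/s²
vₚ = 7994.72 m/s ≈ 7.995 km/s
vₐ² = 1.499 × 10^17 × (1.88679 × 10^-10 − 1.41633 × 10^-10) = 7.05223 × 10^6 m²/s²
vₐ = 2655.6 m/s ≈ 2.656 km/s

Final answer: vₚ = 7.995 km/s, vₐ = 2.656 km/s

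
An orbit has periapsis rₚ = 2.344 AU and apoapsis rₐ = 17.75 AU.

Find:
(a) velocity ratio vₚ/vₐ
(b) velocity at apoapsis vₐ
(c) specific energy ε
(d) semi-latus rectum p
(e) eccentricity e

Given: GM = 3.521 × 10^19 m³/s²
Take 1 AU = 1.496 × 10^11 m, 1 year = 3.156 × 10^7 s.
rₚ = 2.344 AU = 3.50662 × 10^11 m
rₐ = 17.75 AU = 2.6554 × 10^12 m
GM = 3.521 × 10^19 m³/s²
a = (rₚ + rₐ)/2 = 1.50303 × 10^12 m
e = (rₐ − rₚ)/(rₐ + rₚ) = (2.30474 × 10^12) / (3.00606 × 10^12) = 0.766697
(a) vₚ/vₐ = rₐ/rₚ (angular momentum) = (2.6554 × 10^12) / (3.50662 × 10^11) = 7.57253 ≈ 7.573
(b) vₐ² = GM (2/rₐ − 1/a) = 3.521 × 10^19 × (7.53182 × 10^-13 − 6.65322 × 10^-13) = 3.09355 × 10^6 m²/s²;  vₐ = 1758.85 m/s ≈ 0.3711 AU/year
(c) 2a = 3.00606 × 10^12 m;  ε = −GM/(2a) = -1.1713 × 10^7 J/kg ≈ -11.71 MJ/kg
(d) 1 − e² = 0.412176;  p = a(1 − e²) = 1.50303 × 10^12 × 0.412176 = 6.19514 × 10^11 m ≈ 4.141 AU
(e) e = 0.766697 ≈ 0.7667

Final answer:
(a) velocity ratio vₚ/vₐ = 7.573
(b) velocity at apoapsis vₐ = 0.3711 AU/year
(c) specific energy ε = -11.71 MJ/kg
(d) semi-latus rectum p = 4.141 AU
(e) eccentricity e = 0.7667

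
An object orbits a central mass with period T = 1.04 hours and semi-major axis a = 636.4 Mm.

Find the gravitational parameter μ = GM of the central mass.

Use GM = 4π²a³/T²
T = 1.04 hours = 3744 s
a = 636.4 Mm = 6.364 × 10^8 m
a³ = 2.57745 × 10^26 m³
T² = 1.40175 × 10^7 s²
GM = 4π² × (2.57745 × 10^26) / (1.40175 × 10^7) = 7.25903 × 10^20 m³/s²
GM ≈ 7.259 × 10^20 m³/s²

Final answer: GM = 7.259 × 10^20 m³/s²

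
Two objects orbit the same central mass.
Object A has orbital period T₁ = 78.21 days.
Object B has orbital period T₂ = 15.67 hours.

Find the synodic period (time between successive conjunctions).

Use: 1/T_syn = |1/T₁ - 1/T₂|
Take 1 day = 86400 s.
T₁ = 78.21 days = 6.75734 × 10^6 s
T₂ = 15.67 hours = 56412 s
1/T₁ = 1.47987 × 10^-7 s⁻¹
1/T₂ = 1.77267 × 10^-5 s⁻¹
|1/T₁ − 1/T₂| = 1.75787 × 10^-5 s⁻¹
T_syn = 1 / |1/T₁ − 1/T₂| = 56886.9 s ≈ 15.8 hours

Final answer: T_syn = 15.8 hours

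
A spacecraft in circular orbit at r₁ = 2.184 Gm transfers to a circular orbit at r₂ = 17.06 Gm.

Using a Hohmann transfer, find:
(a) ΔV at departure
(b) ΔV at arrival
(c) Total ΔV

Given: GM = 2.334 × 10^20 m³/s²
r₁ = 2.184 Gm = 2.184 × 10^9 m
r₂ = 17.06 Gm = 1.706 × 10^10 m
GM = 2.334 × 10^20 m³/s²
Transfer ellipse: a_t = (r₁ + r₂)/2 = 9.622 × 10^9 m
Circular speed at r₁: v₁ = √(GM/r₁) = 326907 m/s
Transfer speed at r₁ (periapsis): v₁ₜ = √(GM(2/r₁ − 1/a_t)) = 435292 m/s
(a) ΔV₁ = v₁ₜ − v₁ = 108385 m/s ≈ 108.4 km/s
Circular speed at r₂: v₂ = √(GM/r₂) = 116966 m/s
Transfer speed at r₂ (apoapsis): v₂ₜ = √(GM(2/r₂ − 1/a_t)) = 55725.6 m/s
(b) ΔV₂ = v₂ − v₂ₜ = 61240.8 m/s ≈ 61.24 km/s
(c) ΔV_total = ΔV₁ + ΔV₂ = 169626 m/s ≈ 169.6 km/s

Final answer:
(a) ΔV₁ = 108.4 km/s
(b) ΔV₂ = 61.24 km/s
(c) ΔV_total = 169.6 km/s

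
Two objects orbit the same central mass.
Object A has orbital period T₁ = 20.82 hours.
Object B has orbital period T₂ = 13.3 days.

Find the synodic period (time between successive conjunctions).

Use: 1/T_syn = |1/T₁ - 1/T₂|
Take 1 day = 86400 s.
T₁ = 20.82 hours = 74952 s
T₂ = 13.3 days = 1.14912 × 10^6 s
1/T₁ = 1.33419 × 10^-5 s⁻¹
1/T₂ = 8.70231 × 10^-7 s⁻¹
|1/T₁ − 1/T₂| = 1.24716 × 10^-5 s⁻¹
T_syn = 1 / |1/T₁ − 1/T₂| = 80181.9 s ≈ 22.27 hours

Final answer: T_syn = 22.27 hours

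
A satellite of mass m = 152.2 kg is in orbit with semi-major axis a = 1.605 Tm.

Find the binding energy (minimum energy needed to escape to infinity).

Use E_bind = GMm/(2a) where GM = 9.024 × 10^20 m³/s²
a = 1.605 Tm = 1.605 × 10^12 m
GM = 9.024 × 10^20 m³/s²
m = 152.2 kg
GMm = 9.024 × 10^20 × 152.2 = 1.37345 × 10^23 m³·kg/s²
2a = 3.21 × 10^12 m
E_bind = GMm/(2a) = 4.27867 × 10^10 J ≈ 42.79 GJ

Final answer: 42.79 GJ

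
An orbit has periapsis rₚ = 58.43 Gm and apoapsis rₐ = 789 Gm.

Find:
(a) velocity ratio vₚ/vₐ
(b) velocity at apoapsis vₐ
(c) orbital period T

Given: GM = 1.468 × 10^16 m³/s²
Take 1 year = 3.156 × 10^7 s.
rₚ = 58.43 Gm = 5.843 × 10^10 m
rₐ = 789 Gm = 7.89 × 10^11 m
GM = 1.468 × 10^16 m³/s²
a = (rₚ + rₐ)/2 = 4.23715 × 10^11 m
e = (rₐ − rₚ)/(rₐ + rₚ) = (7.3057 × 10^11) / (8.4743 × 10^11) = 0.862101
(a) vₚ/vₐ = rₐ/rₚ (angular momentum) = (7.89 × 10^11) / (5.843 × 10^10) = 13.5033 ≈ 13.5
(b) vₐ² = GM (2/rₐ − 1/a) = 1.468 × 10^16 × (2.53485 × 10^-12 − 2.36008 × 10^-12) = 2565.73 m²/s²;  vₐ = 50.653 m/s ≈ 50.65 m/s
(c) a³ = 7.60714 × 10^34 m³;  T = 2π √(a³/GM) = 2π × 2.2764 × 10^9 s = 1.4303 × 10^10 s ≈ 453.2 years

Final answer:
(a) velocity ratio vₚ/vₐ = 13.5
(b) velocity at apoapsis vₐ = 50.65 m/s
(c) orbital period T = 453.2 years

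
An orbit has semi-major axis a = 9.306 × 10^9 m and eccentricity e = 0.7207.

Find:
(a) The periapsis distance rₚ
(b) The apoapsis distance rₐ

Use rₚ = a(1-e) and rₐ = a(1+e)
a = 9.306 × 10^9 m
e = 0.7207:  1 − e = 0.2793,  1 + e = 1.7207
(a) rₚ = a(1 − e) = 9.306 × 10^9 m × 0.2793 = 2.59917 × 10^9 m ≈ 2.599 × 10^9 m
(b) rₐ = a(1 + e) = 9.306 × 10^9 m × 1.7207 = 1.60128 × 10^10 m ≈ 1.601 × 10^10 m

Final answer:
(a) rₚ = 2.599 × 10^9 m
(b) rₐ = 1.601 × 10^10 m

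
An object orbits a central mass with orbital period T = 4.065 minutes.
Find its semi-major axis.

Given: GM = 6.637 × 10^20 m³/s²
T = 4.065 minutes = 243.9 s
GM = 6.637 × 10^20 m³/s²
Kepler's third law: a³ = GM T² / (4π²)
T² = 59487.2 s²
a³ = (6.637 × 10^20) × 59487.2 / (4π²) = 1.00008 × 10^24 m³
a = (a³)^(1/3) = 1.00003 × 10^8 m ≈ 100 Mm

Final answer: 100 Mm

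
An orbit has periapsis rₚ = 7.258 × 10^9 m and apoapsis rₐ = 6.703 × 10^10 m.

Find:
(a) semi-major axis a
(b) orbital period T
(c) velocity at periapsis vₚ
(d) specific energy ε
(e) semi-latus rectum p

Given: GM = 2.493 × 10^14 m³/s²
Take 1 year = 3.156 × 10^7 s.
rₚ = 7.258 × 10^9 m
rₐ = 6.703 × 10^10 m
GM = 2.493 × 10^14 m³/s²
a = (rₚ + rₐ)/2 = 3.7144 × 10^10 m
e = (rₐ − rₚ)/(rₐ + rₚ) = (5.9772 × 10^10) / (7.4288 × 10^10) = 0.804598
(a) a = 3.7144 × 10^10 m ≈ 3.714 × 10^10 m
(b) a³ = 5.12467 × 10^31 m³;  T = 2π √(a³/GM) = 2π × 4.5339 × 10^8 s = 2.84873 × 10^9 s ≈ 90.26 years
(c) vₚ² = GM (2/rₚ − 1/a) = 2.493 × 10^14 × (2.75558 × 10^-10 − 2.69222 × 10^-11) = 61984.9 m²/s²;  vₚ = 248.968 m/s ≈ 249 m/s
(d) 2a = 7.4288 × 10^10 m;  ε = −GM/(2a) = -3355.86 J/kg ≈ -3.356 kJ/kg
(e) 1 − e² = 0.352622;  p = a(1 − e²) = 3.7144 × 10^10 × 0.352622 = 1.30978 × 10^10 m ≈ 1.31 × 10^10 m

Final answer:
(a) semi-major axis a = 3.714 × 10^10 m
(b) orbital period T = 90.26 years
(c) velocity at periapsis vₚ = 249 m/s
(d) specific energy ε = -3.356 kJ/kg
(e) semi-latus rectum p = 1.31 × 10^10 m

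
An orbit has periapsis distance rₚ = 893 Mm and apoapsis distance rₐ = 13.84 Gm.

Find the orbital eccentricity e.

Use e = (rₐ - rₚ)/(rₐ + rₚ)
rₚ = 893 Mm = 8.93 × 10^8 m
rₐ = 13.84 Gm = 1.384 × 10^10 m
rₐ − rₚ = 1.2947 × 10^10 m
rₐ + rₚ = 1.4733 × 10^10 m
e = (rₐ − rₚ)/(rₐ + rₚ) = 0.878776

Final answer: e = 0.8788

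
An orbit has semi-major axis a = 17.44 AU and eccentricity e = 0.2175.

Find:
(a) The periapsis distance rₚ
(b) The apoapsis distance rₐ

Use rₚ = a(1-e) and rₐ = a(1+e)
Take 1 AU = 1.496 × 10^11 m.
a = 17.44 AU = 2.60902 × 10^12 m
e = 0.2175:  1 − e = 0.7825,  1 + e = 1.2175
(a) rₚ = a(1 − e) = 2.60902 × 10^12 m × 0.7825 = 2.04156 × 10^12 m ≈ 13.65 AU
(b) rₐ = a(1 + e) = 2.60902 × 10^12 m × 1.2175 = 3.17649 × 10^12 m ≈ 21.23 AU

Final answer:
(a) rₚ = 13.65 AU
(b) rₐ = 21.23 AU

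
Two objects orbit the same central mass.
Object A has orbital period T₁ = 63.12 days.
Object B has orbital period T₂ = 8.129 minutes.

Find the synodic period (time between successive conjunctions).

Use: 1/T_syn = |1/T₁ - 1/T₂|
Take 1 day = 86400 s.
T₁ = 63.12 days = 5.45357 × 10^6 s
T₂ = 8.129 minutes = 487.74 s
1/T₁ = 1.83366 × 10^-7 s⁻¹
1/T₂ = 0.00205027 s⁻¹
|1/T₁ − 1/T₂| = 0.00205009 s⁻¹
T_syn = 1 / |1/T₁ − 1/T₂| = 487.784 s ≈ 8.13 minutes

Final answer: T_syn = 8.13 minutes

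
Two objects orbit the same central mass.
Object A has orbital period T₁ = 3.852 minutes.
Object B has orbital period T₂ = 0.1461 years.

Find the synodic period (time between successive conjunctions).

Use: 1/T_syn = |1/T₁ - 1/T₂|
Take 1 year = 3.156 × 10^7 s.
T₁ = 3.852 minutes = 231.12 s
T₂ = 0.1461 years = 4.61092 × 10^6 s
1/T₁ = 0.00432676 s⁻¹
1/T₂ = 2.16877 × 10^-7 s⁻¹
|1/T₁ − 1/T₂| = 0.00432654 s⁻¹
T_syn = 1 / |1/T₁ − 1/T₂| = 231.132 s ≈ 3.852 minutes

Final answer: T_syn = 3.852 minutes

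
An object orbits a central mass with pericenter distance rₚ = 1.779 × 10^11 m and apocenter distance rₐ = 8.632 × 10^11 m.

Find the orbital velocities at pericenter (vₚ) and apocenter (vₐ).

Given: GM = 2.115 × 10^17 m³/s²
rₚ = 1.779 × 10^11 m
rₐ = 8.632 × 10^11 m
GM = 2.115 × 10^17 m³/s²
a = (rₚ + rₐ)/2 = 5.2055 × 10^11 m
Vis-viva: v² = GM (2/r − 1/a)
vₚ² = 2.115 × 10^17 × (1.12423 × 10^-11 − 1.92105 × 10^-12) = 1.97144 × 10^6 m²/s²
vₚ = 1404.08 m/s ≈ 1.404 km/s
vₐ² = 2.115 × 10^17 × (2.31696 × 10^-12 − 1.92105 × 10^-12) = 83736 m²/s²
vₐ = 289.372 m/s ≈ 289.4 m/s

Final answer: vₚ = 1.404 km/s, vₐ = 289.4 m/s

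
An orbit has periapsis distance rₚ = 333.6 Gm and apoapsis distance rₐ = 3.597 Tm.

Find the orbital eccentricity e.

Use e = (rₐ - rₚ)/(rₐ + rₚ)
rₚ = 333.6 Gm = 3.336 × 10^11 m
rₐ = 3.597 Tm = 3.597 × 10^12 m
rₐ − rₚ = 3.2634 × 10^12 m
rₐ + rₚ = 3.9306 × 10^12 m
e = (rₐ − rₚ)/(rₐ + rₚ) = 0.830255

Final answer: e = 0.8303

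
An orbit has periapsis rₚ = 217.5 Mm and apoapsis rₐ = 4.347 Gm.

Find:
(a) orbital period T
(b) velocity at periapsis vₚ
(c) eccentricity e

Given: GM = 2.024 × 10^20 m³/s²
rₚ = 217.5 Mm = 2.175 × 10^8 m
rₐ = 4.347 Gm = 4.347 × 10^9 m
GM = 2.024 × 10^20 m³/s²
a = (rₚ + rₐ)/2 = 2.28225 × 10^9 m
e = (rₐ − rₚ)/(rₐ + rₚ) = (4.1295 × 10^9) / (4.5645 × 10^9) = 0.904699
(a) a³ = 1.18875 × 10^28 m³;  T = 2π √(a³/GM) = 2π × 7663.72 s = 48152.6 s ≈ 13.38 hours
(b) vₚ² = GM (2/rₚ − 1/a) = 2.024 × 10^20 × (9.1954 × 10^-9 − 4.38164 × 10^-10) = 1.77247 × 10^12 m²/s²;  vₚ = 1.33134 × 10^6 m/s ≈ 1331 km/s
(c) e = 0.904699 ≈ 0.9047

Final answer:
(a) orbital period T = 13.38 hours
(b) velocity at periapsis vₚ = 1331 km/s
(c) eccentricity e = 0.9047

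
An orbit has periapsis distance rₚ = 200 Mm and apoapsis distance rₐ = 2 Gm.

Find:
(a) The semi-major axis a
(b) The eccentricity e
rₚ = 200 Mm = 2 × 10^8 m
rₐ = 2 Gm = 2 × 10^9 m
(a) a = (rₚ + rₐ)/2 = 1.1 × 10^9 m ≈ 1.1 Gm
(b) e = (rₐ − rₚ)/(rₐ + rₚ) = (1.8 × 10^9) / (2.2 × 10^9) = 0.818182

Final answer:
(a) a = 1.1 Gm
(b) e = 0.8182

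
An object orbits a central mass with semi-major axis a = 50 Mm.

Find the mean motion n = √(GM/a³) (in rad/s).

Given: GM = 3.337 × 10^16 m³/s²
a = 50 Mm = 5 × 10^7 m
GM = 3.337 × 10^16 m³/s²
a³ = 1.25 × 10^23 m³
GM/a³ = (3.337 × 10^16) / (1.25 × 10^23) = 2.6696 × 10^-7 s⁻²
n = √(GM/a³) = 0.000516682 rad/s ≈ 0.0005167 rad/s

Final answer: n = 0.0005167 rad/s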